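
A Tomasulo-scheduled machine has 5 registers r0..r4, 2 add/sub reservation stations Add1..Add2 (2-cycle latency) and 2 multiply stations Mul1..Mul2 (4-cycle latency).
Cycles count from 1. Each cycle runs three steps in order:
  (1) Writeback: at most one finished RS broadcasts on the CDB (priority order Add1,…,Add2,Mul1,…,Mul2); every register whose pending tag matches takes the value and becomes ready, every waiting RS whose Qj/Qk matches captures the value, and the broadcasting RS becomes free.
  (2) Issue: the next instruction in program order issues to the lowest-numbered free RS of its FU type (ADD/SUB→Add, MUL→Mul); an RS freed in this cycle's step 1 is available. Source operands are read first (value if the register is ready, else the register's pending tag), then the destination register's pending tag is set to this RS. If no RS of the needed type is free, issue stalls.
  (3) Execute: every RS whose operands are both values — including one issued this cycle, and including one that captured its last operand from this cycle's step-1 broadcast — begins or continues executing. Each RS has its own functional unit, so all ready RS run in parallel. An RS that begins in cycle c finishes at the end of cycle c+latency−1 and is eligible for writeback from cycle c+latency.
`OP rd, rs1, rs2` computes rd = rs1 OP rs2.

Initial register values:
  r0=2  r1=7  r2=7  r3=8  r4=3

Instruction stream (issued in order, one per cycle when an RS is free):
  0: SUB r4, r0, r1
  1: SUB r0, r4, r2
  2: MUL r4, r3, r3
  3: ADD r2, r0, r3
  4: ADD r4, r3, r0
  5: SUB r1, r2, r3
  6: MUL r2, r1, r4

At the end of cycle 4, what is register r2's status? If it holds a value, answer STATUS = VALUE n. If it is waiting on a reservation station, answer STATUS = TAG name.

c1: issue SUB r4<-Add1 | r0:2,r1:7,r2:7,r3:8,r4:Add1
c2: issue SUB r0<-Add2 | r0:Add2,r1:7,r2:7,r3:8,r4:Add1
c3: CDB Add1=-5; issue MUL r4<-Mul1 | r0:Add2,r1:7,r2:7,r3:8,r4:Mul1
c4: issue ADD r2<-Add1 | r0:Add2,r1:7,r2:Add1,r3:8,r4:Mul1

STATUS = TAG Add1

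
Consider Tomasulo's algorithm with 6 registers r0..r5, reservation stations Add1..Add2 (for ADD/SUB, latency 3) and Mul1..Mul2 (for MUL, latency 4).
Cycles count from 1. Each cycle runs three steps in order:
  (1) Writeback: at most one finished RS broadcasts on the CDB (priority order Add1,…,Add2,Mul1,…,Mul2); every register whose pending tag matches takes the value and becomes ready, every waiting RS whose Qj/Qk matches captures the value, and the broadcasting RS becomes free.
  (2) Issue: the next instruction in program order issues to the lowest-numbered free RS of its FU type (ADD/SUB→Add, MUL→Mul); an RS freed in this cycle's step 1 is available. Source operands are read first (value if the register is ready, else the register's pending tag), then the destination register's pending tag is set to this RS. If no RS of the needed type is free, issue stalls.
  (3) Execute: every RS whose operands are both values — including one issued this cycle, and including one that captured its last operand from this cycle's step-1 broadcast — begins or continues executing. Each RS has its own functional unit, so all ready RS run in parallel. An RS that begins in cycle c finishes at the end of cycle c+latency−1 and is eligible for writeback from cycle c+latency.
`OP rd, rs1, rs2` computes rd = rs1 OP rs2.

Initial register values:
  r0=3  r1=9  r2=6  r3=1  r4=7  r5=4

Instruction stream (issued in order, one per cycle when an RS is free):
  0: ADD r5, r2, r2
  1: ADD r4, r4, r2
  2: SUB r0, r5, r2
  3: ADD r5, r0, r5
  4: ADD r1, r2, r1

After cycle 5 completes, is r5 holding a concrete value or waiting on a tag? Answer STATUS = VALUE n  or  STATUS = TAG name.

cycle 1: issue ADD r5<-Add1 // r0:3,r1:9,r2:6,r3:1,r4:7,r5:Add1
cycle 2: issue ADD r4<-Add2 // r0:3,r1:9,r2:6,r3:1,r4:Add2,r5:Add1
cycle 3: stall // r0:3,r1:9,r2:6,r3:1,r4:Add2,r5:Add1
cycle 4: CDB Add1=12; issue SUB r0<-Add1 // r0:Add1,r1:9,r2:6,r3:1,r4:Add2,r5:12
cycle 5: CDB Add2=13; issue ADD r5<-Add2 // r0:Add1,r1:9,r2:6,r3:1,r4:13,r5:Add2

STATUS = TAG Add2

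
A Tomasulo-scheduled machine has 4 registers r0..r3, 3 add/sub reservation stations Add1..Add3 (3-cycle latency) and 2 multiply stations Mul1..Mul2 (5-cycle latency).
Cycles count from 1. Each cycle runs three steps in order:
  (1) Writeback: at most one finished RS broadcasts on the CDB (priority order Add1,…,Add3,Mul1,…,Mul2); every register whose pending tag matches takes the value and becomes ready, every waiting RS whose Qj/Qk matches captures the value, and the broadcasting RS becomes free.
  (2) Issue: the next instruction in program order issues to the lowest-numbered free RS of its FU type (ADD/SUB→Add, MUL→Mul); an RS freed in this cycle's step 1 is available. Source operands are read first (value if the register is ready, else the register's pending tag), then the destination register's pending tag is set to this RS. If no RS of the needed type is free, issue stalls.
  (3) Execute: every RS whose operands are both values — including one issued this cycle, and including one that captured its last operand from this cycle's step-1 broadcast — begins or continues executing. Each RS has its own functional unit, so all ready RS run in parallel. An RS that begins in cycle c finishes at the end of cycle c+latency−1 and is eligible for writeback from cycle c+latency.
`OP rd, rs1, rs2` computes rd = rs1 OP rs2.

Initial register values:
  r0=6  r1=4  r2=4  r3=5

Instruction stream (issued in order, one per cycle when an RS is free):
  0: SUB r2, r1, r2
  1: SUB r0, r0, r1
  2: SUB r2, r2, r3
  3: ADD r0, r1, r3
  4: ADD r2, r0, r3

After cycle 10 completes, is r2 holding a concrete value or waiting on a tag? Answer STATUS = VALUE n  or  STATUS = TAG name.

cycle 1: issue SUB r2<-Add1 // r0:6,r1:4,r2:Add1,r3:5
cycle 2: issue SUB r0<-Add2 // r0:Add2,r1:4,r2:Add1,r3:5
cycle 3: issue SUB r2<-Add3 // r0:Add2,r1:4,r2:Add3,r3:5
cycle 4: CDB Add1=0; issue ADD r0<-Add1 // r0:Add1,r1:4,r2:Add3,r3:5
cycle 5: CDB Add2=2; issue ADD r2<-Add2 // r0:Add1,r1:4,r2:Add2,r3:5
cycle 6: - // r0:Add1,r1:4,r2:Add2,r3:5
cycle 7: CDB Add1=9 // r0:9,r1:4,r2:Add2,r3:5
cycle 8: CDB Add3=-5 // r0:9,r1:4,r2:Add2,r3:5
cycle 9: - // r0:9,r1:4,r2:Add2,r3:5
cycle 10: CDB Add2=14 // r0:9,r1:4,r2:14,r3:5

STATUS = VALUE 14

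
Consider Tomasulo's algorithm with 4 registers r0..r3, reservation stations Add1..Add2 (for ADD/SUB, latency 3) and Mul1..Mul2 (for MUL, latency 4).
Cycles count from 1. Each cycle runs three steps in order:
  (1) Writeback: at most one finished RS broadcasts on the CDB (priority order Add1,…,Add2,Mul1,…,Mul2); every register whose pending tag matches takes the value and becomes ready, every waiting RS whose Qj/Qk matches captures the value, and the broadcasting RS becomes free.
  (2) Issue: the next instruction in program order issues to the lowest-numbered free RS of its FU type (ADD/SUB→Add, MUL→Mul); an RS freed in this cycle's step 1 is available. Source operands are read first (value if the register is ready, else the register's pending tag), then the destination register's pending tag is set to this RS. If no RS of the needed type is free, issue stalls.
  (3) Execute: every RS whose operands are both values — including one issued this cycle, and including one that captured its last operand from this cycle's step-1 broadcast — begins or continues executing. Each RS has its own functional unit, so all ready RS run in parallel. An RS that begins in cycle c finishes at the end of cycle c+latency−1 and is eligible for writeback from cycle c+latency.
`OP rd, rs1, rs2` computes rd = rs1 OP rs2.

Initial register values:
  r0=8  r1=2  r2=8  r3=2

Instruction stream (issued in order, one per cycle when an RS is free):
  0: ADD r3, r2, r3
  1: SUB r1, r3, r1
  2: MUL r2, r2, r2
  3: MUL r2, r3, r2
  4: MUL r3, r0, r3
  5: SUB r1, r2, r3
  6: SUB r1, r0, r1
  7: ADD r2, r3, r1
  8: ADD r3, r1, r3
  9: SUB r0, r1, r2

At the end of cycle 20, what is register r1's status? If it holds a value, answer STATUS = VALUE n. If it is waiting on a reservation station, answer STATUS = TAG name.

STATUS = VALUE -552

cycle 1: issue ADD r3<-Add1 // r0:8,r1:2,r2:8,r3:Add1
cycle 2: issue SUB r1<-Add2 // r0:8,r1:Add2,r2:8,r3:Add1
cycle 3: issue MUL r2<-Mul1 // r0:8,r1:Add2,r2:Mul1,r3:Add1
cycle 4: CDB Add1=10; issue MUL r2<-Mul2 // r0:8,r1:Add2,r2:Mul2,r3:10
cycle 5: stall // r0:8,r1:Add2,r2:Mul2,r3:10
cycle 6: stall // r0:8,r1:Add2,r2:Mul2,r3:10
cycle 7: CDB Add2=8; stall // r0:8,r1:8,r2:Mul2,r3:10
cycle 8: CDB Mul1=64; issue MUL r3<-Mul1 // r0:8,r1:8,r2:Mul2,r3:Mul1
cycle 9: issue SUB r1<-Add1 // r0:8,r1:Add1,r2:Mul2,r3:Mul1
cycle 10: issue SUB r1<-Add2 // r0:8,r1:Add2,r2:Mul2,r3:Mul1
cycle 11: stall // r0:8,r1:Add2,r2:Mul2,r3:Mul1
cycle 12: CDB Mul1=80; stall // r0:8,r1:Add2,r2:Mul2,r3:80
cycle 13: CDB Mul2=640; stall // r0:8,r1:Add2,r2:640,r3:80
cycle 14: stall // r0:8,r1:Add2,r2:640,r3:80
cycle 15: stall // r0:8,r1:Add2,r2:640,r3:80
cycle 16: CDB Add1=560; issue ADD r2<-Add1 // r0:8,r1:Add2,r2:Add1,r3:80
cycle 17: stall // r0:8,r1:Add2,r2:Add1,r3:80
cycle 18: stall // r0:8,r1:Add2,r2:Add1,r3:80
cycle 19: CDB Add2=-552; issue ADD r3<-Add2 // r0:8,r1:-552,r2:Add1,r3:Add2
cycle 20: stall // r0:8,r1:-552,r2:Add1,r3:Add2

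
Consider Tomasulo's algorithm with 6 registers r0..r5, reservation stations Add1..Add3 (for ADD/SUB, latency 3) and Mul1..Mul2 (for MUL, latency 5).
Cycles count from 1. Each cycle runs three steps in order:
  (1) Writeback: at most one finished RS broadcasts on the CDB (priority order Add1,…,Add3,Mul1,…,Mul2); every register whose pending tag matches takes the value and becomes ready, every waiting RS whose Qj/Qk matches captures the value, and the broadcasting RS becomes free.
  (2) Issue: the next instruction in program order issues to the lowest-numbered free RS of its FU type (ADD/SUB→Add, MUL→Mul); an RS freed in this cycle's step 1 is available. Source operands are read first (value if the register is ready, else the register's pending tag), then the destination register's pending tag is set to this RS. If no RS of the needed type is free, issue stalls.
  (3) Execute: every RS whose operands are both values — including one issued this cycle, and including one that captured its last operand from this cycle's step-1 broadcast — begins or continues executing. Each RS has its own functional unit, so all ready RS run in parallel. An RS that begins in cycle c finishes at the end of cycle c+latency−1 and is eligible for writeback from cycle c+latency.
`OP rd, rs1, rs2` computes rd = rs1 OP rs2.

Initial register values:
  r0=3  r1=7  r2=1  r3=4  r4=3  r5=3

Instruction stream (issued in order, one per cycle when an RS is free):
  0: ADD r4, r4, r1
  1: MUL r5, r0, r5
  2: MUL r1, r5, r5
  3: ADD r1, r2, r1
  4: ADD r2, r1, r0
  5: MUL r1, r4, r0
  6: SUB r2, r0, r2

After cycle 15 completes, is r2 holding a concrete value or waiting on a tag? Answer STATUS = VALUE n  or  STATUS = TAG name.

STATUS = TAG Add3

  c1: issue ADD r4<-Add1  regs: r0:3,r1:7,r2:1,r3:4,r4:Add1,r5:3
  c2: issue MUL r5<-Mul1  regs: r0:3,r1:7,r2:1,r3:4,r4:Add1,r5:Mul1
  c3: issue MUL r1<-Mul2  regs: r0:3,r1:Mul2,r2:1,r3:4,r4:Add1,r5:Mul1
  c4: CDB Add1=10; issue ADD r1<-Add1  regs: r0:3,r1:Add1,r2:1,r3:4,r4:10,r5:Mul1
  c5: issue ADD r2<-Add2  regs: r0:3,r1:Add1,r2:Add2,r3:4,r4:10,r5:Mul1
  c6: stall  regs: r0:3,r1:Add1,r2:Add2,r3:4,r4:10,r5:Mul1
  c7: CDB Mul1=9; issue MUL r1<-Mul1  regs: r0:3,r1:Mul1,r2:Add2,r3:4,r4:10,r5:9
  c8: issue SUB r2<-Add3  regs: r0:3,r1:Mul1,r2:Add3,r3:4,r4:10,r5:9
  c9: -  regs: r0:3,r1:Mul1,r2:Add3,r3:4,r4:10,r5:9
  c10: -  regs: r0:3,r1:Mul1,r2:Add3,r3:4,r4:10,r5:9
  c11: -  regs: r0:3,r1:Mul1,r2:Add3,r3:4,r4:10,r5:9
  c12: CDB Mul1=30  regs: r0:3,r1:30,r2:Add3,r3:4,r4:10,r5:9
  c13: CDB Mul2=81  regs: r0:3,r1:30,r2:Add3,r3:4,r4:10,r5:9
  c14: -  regs: r0:3,r1:30,r2:Add3,r3:4,r4:10,r5:9
  c15: -  regs: r0:3,r1:30,r2:Add3,r3:4,r4:10,r5:9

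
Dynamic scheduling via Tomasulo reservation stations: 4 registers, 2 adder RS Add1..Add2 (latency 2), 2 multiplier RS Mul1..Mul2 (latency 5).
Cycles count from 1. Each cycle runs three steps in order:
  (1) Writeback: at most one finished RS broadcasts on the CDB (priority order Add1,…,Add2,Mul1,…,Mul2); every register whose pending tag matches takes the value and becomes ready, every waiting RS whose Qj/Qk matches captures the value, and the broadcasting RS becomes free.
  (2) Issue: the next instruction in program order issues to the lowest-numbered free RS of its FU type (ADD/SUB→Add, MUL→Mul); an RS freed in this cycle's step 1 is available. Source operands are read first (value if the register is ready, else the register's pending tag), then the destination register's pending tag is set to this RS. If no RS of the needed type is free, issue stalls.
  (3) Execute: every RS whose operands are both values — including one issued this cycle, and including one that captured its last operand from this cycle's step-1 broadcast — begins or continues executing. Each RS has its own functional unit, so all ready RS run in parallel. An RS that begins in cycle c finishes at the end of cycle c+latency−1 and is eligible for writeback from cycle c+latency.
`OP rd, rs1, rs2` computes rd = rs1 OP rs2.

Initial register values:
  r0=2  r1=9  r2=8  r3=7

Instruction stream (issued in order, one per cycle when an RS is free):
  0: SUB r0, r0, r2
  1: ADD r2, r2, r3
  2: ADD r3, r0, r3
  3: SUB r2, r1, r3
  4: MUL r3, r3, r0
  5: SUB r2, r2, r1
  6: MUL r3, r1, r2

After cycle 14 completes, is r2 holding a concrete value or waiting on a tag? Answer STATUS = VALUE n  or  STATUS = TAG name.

  c1: issue SUB r0<-Add1  regs: r0:Add1,r1:9,r2:8,r3:7
  c2: issue ADD r2<-Add2  regs: r0:Add1,r1:9,r2:Add2,r3:7
  c3: CDB Add1=-6; issue ADD r3<-Add1  regs: r0:-6,r1:9,r2:Add2,r3:Add1
  c4: CDB Add2=15; issue SUB r2<-Add2  regs: r0:-6,r1:9,r2:Add2,r3:Add1
  c5: CDB Add1=1; issue MUL r3<-Mul1  regs: r0:-6,r1:9,r2:Add2,r3:Mul1
  c6: issue SUB r2<-Add1  regs: r0:-6,r1:9,r2:Add1,r3:Mul1
  c7: CDB Add2=8; issue MUL r3<-Mul2  regs: r0:-6,r1:9,r2:Add1,r3:Mul2
  c8: -  regs: r0:-6,r1:9,r2:Add1,r3:Mul2
  c9: CDB Add1=-1  regs: r0:-6,r1:9,r2:-1,r3:Mul2
  c10: CDB Mul1=-6  regs: r0:-6,r1:9,r2:-1,r3:Mul2
  c11: -  regs: r0:-6,r1:9,r2:-1,r3:Mul2
  c12: -  regs: r0:-6,r1:9,r2:-1,r3:Mul2
  c13: -  regs: r0:-6,r1:9,r2:-1,r3:Mul2
  c14: CDB Mul2=-9  regs: r0:-6,r1:9,r2:-1,r3:-9

STATUS = VALUE -1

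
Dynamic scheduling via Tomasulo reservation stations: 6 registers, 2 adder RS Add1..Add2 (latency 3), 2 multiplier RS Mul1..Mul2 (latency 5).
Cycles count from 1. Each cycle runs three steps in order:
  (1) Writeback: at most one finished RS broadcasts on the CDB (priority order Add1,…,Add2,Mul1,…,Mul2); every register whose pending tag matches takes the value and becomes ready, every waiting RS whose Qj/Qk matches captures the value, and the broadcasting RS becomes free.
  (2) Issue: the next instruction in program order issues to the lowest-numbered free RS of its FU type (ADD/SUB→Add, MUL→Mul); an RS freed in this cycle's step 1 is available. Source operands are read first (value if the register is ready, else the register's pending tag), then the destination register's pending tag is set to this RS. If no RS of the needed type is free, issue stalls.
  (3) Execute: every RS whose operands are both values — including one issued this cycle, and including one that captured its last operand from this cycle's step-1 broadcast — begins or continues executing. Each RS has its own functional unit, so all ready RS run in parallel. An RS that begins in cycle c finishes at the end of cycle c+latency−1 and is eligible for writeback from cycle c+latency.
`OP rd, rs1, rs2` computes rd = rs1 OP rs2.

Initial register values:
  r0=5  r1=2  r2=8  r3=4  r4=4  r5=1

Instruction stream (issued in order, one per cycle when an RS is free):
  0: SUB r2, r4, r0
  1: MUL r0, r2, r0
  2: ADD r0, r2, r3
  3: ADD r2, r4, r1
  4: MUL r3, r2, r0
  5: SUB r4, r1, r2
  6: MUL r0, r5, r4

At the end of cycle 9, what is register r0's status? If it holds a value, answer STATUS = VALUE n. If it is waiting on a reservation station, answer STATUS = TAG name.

  c1: issue SUB r2<-Add1  regs: r0:5,r1:2,r2:Add1,r3:4,r4:4,r5:1
  c2: issue MUL r0<-Mul1  regs: r0:Mul1,r1:2,r2:Add1,r3:4,r4:4,r5:1
  c3: issue ADD r0<-Add2  regs: r0:Add2,r1:2,r2:Add1,r3:4,r4:4,r5:1
  c4: CDB Add1=-1; issue ADD r2<-Add1  regs: r0:Add2,r1:2,r2:Add1,r3:4,r4:4,r5:1
  c5: issue MUL r3<-Mul2  regs: r0:Add2,r1:2,r2:Add1,r3:Mul2,r4:4,r5:1
  c6: stall  regs: r0:Add2,r1:2,r2:Add1,r3:Mul2,r4:4,r5:1
  c7: CDB Add1=6; issue SUB r4<-Add1  regs: r0:Add2,r1:2,r2:6,r3:Mul2,r4:Add1,r5:1
  c8: CDB Add2=3; stall  regs: r0:3,r1:2,r2:6,r3:Mul2,r4:Add1,r5:1
  c9: CDB Mul1=-5; issue MUL r0<-Mul1  regs: r0:Mul1,r1:2,r2:6,r3:Mul2,r4:Add1,r5:1

STATUS = TAG Mul1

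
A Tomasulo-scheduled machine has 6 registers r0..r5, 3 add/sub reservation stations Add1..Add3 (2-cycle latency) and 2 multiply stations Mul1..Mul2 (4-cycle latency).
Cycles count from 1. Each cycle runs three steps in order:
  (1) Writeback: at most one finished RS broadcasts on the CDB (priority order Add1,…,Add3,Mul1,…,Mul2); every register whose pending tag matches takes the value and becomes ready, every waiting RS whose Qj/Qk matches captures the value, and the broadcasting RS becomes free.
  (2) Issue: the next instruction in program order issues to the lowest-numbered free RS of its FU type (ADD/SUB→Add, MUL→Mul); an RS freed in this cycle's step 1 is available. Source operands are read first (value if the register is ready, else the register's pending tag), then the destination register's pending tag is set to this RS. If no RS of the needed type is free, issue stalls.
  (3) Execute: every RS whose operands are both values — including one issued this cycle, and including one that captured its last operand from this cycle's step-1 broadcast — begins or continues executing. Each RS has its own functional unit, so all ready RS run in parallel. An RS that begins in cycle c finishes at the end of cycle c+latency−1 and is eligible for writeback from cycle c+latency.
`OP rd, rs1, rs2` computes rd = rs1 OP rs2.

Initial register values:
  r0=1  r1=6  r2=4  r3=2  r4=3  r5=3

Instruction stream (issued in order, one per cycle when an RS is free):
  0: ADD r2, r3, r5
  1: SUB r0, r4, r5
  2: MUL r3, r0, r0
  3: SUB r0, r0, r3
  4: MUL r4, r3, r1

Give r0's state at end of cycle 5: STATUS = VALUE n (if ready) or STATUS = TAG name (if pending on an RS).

STATUS = TAG Add1

  c1: issue ADD r2<-Add1  regs: r0:1,r1:6,r2:Add1,r3:2,r4:3,r5:3
  c2: issue SUB r0<-Add2  regs: r0:Add2,r1:6,r2:Add1,r3:2,r4:3,r5:3
  c3: CDB Add1=5; issue MUL r3<-Mul1  regs: r0:Add2,r1:6,r2:5,r3:Mul1,r4:3,r5:3
  c4: CDB Add2=0; issue SUB r0<-Add1  regs: r0:Add1,r1:6,r2:5,r3:Mul1,r4:3,r5:3
  c5: issue MUL r4<-Mul2  regs: r0:Add1,r1:6,r2:5,r3:Mul1,r4:Mul2,r5:3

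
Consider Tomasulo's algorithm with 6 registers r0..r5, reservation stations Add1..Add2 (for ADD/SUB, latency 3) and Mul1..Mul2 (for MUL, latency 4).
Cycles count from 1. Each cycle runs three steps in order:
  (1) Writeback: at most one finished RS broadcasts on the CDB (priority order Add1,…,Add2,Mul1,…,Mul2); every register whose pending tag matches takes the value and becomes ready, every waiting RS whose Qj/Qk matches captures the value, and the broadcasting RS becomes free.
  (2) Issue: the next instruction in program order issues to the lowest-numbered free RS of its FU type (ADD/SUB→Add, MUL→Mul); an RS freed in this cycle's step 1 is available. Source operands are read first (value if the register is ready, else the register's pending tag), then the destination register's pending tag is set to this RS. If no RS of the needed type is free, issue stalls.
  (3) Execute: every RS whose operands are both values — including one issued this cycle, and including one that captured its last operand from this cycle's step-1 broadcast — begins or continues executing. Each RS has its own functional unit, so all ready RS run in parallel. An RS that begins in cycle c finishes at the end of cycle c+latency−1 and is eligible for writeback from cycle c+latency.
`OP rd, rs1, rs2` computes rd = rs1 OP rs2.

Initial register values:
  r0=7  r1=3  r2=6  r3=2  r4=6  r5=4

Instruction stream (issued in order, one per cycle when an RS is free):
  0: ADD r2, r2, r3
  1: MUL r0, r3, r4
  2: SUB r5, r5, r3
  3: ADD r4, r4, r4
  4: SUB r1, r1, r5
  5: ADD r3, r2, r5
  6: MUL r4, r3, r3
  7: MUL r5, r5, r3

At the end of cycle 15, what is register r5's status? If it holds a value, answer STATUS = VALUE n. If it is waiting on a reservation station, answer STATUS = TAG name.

STATUS = VALUE 20

c1: issue ADD r2<-Add1 | r0:7,r1:3,r2:Add1,r3:2,r4:6,r5:4
c2: issue MUL r0<-Mul1 | r0:Mul1,r1:3,r2:Add1,r3:2,r4:6,r5:4
c3: issue SUB r5<-Add2 | r0:Mul1,r1:3,r2:Add1,r3:2,r4:6,r5:Add2
c4: CDB Add1=8; issue ADD r4<-Add1 | r0:Mul1,r1:3,r2:8,r3:2,r4:Add1,r5:Add2
c5: stall | r0:Mul1,r1:3,r2:8,r3:2,r4:Add1,r5:Add2
c6: CDB Add2=2; issue SUB r1<-Add2 | r0:Mul1,r1:Add2,r2:8,r3:2,r4:Add1,r5:2
c7: CDB Add1=12; issue ADD r3<-Add1 | r0:Mul1,r1:Add2,r2:8,r3:Add1,r4:12,r5:2
c8: CDB Mul1=12; issue MUL r4<-Mul1 | r0:12,r1:Add2,r2:8,r3:Add1,r4:Mul1,r5:2
c9: CDB Add2=1; issue MUL r5<-Mul2 | r0:12,r1:1,r2:8,r3:Add1,r4:Mul1,r5:Mul2
c10: CDB Add1=10 | r0:12,r1:1,r2:8,r3:10,r4:Mul1,r5:Mul2
c11: - | r0:12,r1:1,r2:8,r3:10,r4:Mul1,r5:Mul2
c12: - | r0:12,r1:1,r2:8,r3:10,r4:Mul1,r5:Mul2
c13: - | r0:12,r1:1,r2:8,r3:10,r4:Mul1,r5:Mul2
c14: CDB Mul1=100 | r0:12,r1:1,r2:8,r3:10,r4:100,r5:Mul2
c15: CDB Mul2=20 | r0:12,r1:1,r2:8,r3:10,r4:100,r5:20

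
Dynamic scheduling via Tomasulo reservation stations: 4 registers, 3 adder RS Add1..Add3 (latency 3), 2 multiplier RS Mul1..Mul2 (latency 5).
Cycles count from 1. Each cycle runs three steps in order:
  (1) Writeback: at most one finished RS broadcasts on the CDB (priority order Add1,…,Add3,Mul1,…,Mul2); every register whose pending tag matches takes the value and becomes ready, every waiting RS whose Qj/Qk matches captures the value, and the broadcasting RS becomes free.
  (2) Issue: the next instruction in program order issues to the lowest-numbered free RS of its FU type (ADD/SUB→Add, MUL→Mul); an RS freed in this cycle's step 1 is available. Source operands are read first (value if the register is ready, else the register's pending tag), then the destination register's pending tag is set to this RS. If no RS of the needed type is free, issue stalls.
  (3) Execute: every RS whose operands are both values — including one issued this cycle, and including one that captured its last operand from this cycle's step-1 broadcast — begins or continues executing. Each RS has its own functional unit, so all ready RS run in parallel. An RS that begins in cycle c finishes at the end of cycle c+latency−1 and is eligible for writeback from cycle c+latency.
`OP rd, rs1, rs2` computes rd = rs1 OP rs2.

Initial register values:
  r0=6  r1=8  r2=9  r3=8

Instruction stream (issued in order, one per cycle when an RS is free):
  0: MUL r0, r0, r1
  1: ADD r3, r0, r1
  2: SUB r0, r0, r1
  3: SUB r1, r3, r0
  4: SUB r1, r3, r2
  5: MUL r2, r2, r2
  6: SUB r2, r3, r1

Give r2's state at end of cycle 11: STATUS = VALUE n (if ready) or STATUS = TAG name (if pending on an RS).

c1: issue MUL r0<-Mul1 | r0:Mul1,r1:8,r2:9,r3:8
c2: issue ADD r3<-Add1 | r0:Mul1,r1:8,r2:9,r3:Add1
c3: issue SUB r0<-Add2 | r0:Add2,r1:8,r2:9,r3:Add1
c4: issue SUB r1<-Add3 | r0:Add2,r1:Add3,r2:9,r3:Add1
c5: stall | r0:Add2,r1:Add3,r2:9,r3:Add1
c6: CDB Mul1=48; stall | r0:Add2,r1:Add3,r2:9,r3:Add1
c7: stall | r0:Add2,r1:Add3,r2:9,r3:Add1
c8: stall | r0:Add2,r1:Add3,r2:9,r3:Add1
c9: CDB Add1=56; issue SUB r1<-Add1 | r0:Add2,r1:Add1,r2:9,r3:56
c10: CDB Add2=40; issue MUL r2<-Mul1 | r0:40,r1:Add1,r2:Mul1,r3:56
c11: issue SUB r2<-Add2 | r0:40,r1:Add1,r2:Add2,r3:56

STATUS = TAG Add2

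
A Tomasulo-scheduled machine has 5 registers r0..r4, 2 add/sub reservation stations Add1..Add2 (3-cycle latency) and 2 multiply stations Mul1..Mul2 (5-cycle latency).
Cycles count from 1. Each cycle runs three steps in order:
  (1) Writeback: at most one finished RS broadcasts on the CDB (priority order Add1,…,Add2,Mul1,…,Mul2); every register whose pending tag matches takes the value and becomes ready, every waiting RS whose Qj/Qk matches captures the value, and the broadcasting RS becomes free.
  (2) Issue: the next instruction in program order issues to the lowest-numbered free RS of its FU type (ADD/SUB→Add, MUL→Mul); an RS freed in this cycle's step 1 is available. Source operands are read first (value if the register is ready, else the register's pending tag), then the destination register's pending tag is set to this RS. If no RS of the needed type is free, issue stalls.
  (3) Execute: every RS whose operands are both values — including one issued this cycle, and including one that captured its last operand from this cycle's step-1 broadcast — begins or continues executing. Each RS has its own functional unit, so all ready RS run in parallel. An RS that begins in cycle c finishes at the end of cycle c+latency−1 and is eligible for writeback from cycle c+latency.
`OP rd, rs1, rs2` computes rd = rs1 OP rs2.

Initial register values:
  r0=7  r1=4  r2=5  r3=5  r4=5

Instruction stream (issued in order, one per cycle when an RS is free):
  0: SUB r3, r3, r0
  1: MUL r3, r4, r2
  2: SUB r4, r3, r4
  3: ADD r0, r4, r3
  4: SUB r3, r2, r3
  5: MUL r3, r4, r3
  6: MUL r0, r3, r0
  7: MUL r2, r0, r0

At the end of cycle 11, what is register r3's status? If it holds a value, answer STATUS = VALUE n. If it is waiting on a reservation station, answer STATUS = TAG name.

cycle 1: issue SUB r3<-Add1 // r0:7,r1:4,r2:5,r3:Add1,r4:5
cycle 2: issue MUL r3<-Mul1 // r0:7,r1:4,r2:5,r3:Mul1,r4:5
cycle 3: issue SUB r4<-Add2 // r0:7,r1:4,r2:5,r3:Mul1,r4:Add2
cycle 4: CDB Add1=-2; issue ADD r0<-Add1 // r0:Add1,r1:4,r2:5,r3:Mul1,r4:Add2
cycle 5: stall // r0:Add1,r1:4,r2:5,r3:Mul1,r4:Add2
cycle 6: stall // r0:Add1,r1:4,r2:5,r3:Mul1,r4:Add2
cycle 7: CDB Mul1=25; stall // r0:Add1,r1:4,r2:5,r3:25,r4:Add2
cycle 8: stall // r0:Add1,r1:4,r2:5,r3:25,r4:Add2
cycle 9: stall // r0:Add1,r1:4,r2:5,r3:25,r4:Add2
cycle 10: CDB Add2=20; issue SUB r3<-Add2 // r0:Add1,r1:4,r2:5,r3:Add2,r4:20
cycle 11: issue MUL r3<-Mul1 // r0:Add1,r1:4,r2:5,r3:Mul1,r4:20

STATUS = TAG Mul1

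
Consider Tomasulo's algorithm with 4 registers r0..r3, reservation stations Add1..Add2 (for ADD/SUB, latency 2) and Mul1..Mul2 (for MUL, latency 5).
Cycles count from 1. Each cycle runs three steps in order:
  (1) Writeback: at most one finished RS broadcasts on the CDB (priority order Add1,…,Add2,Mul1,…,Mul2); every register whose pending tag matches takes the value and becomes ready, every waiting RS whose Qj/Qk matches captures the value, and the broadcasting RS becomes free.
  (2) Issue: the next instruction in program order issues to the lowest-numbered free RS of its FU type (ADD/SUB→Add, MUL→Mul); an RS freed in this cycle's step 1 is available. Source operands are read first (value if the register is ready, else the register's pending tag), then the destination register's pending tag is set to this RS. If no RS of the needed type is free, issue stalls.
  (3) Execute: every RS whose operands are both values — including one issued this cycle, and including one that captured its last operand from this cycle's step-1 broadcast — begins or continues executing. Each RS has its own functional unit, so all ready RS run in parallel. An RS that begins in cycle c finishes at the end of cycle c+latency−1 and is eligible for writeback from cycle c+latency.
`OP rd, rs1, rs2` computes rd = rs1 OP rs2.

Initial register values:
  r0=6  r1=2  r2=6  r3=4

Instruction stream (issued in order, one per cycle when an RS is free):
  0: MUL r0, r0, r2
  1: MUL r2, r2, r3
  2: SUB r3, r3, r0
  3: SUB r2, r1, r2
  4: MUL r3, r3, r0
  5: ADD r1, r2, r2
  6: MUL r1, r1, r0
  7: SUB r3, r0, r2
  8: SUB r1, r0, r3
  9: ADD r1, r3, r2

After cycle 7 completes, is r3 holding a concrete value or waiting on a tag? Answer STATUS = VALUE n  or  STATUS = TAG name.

c1: issue MUL r0<-Mul1 | r0:Mul1,r1:2,r2:6,r3:4
c2: issue MUL r2<-Mul2 | r0:Mul1,r1:2,r2:Mul2,r3:4
c3: issue SUB r3<-Add1 | r0:Mul1,r1:2,r2:Mul2,r3:Add1
c4: issue SUB r2<-Add2 | r0:Mul1,r1:2,r2:Add2,r3:Add1
c5: stall | r0:Mul1,r1:2,r2:Add2,r3:Add1
c6: CDB Mul1=36; issue MUL r3<-Mul1 | r0:36,r1:2,r2:Add2,r3:Mul1
c7: CDB Mul2=24; stall | r0:36,r1:2,r2:Add2,r3:Mul1

STATUS = TAG Mul1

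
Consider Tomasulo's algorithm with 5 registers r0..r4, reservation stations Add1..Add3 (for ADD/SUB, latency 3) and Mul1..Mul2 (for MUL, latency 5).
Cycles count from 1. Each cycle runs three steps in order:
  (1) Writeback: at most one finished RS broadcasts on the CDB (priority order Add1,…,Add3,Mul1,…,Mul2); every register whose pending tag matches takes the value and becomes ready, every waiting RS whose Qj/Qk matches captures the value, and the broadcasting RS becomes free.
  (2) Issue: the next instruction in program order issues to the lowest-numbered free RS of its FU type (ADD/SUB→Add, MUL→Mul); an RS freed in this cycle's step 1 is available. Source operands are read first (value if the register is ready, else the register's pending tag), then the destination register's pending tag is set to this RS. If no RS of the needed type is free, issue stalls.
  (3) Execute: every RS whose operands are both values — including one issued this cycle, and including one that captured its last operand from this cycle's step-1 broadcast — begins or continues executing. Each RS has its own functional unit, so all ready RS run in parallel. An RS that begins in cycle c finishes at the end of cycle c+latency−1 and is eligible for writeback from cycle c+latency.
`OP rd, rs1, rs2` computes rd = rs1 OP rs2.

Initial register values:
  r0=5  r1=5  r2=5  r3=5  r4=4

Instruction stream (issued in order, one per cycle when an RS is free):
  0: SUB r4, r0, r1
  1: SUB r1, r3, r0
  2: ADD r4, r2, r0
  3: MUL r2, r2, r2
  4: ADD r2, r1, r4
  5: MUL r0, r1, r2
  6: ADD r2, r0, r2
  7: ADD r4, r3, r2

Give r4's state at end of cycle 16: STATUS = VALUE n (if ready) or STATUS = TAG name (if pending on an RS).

c1: issue SUB r4<-Add1 | r0:5,r1:5,r2:5,r3:5,r4:Add1
c2: issue SUB r1<-Add2 | r0:5,r1:Add2,r2:5,r3:5,r4:Add1
c3: issue ADD r4<-Add3 | r0:5,r1:Add2,r2:5,r3:5,r4:Add3
c4: CDB Add1=0; issue MUL r2<-Mul1 | r0:5,r1:Add2,r2:Mul1,r3:5,r4:Add3
c5: CDB Add2=0; issue ADD r2<-Add1 | r0:5,r1:0,r2:Add1,r3:5,r4:Add3
c6: CDB Add3=10; issue MUL r0<-Mul2 | r0:Mul2,r1:0,r2:Add1,r3:5,r4:10
c7: issue ADD r2<-Add2 | r0:Mul2,r1:0,r2:Add2,r3:5,r4:10
c8: issue ADD r4<-Add3 | r0:Mul2,r1:0,r2:Add2,r3:5,r4:Add3
c9: CDB Add1=10 | r0:Mul2,r1:0,r2:Add2,r3:5,r4:Add3
c10: CDB Mul1=25 | r0:Mul2,r1:0,r2:Add2,r3:5,r4:Add3
c11: - | r0:Mul2,r1:0,r2:Add2,r3:5,r4:Add3
c12: - | r0:Mul2,r1:0,r2:Add2,r3:5,r4:Add3
c13: - | r0:Mul2,r1:0,r2:Add2,r3:5,r4:Add3
c14: CDB Mul2=0 | r0:0,r1:0,r2:Add2,r3:5,r4:Add3
c15: - | r0:0,r1:0,r2:Add2,r3:5,r4:Add3
c16: - | r0:0,r1:0,r2:Add2,r3:5,r4:Add3

STATUS = TAG Add3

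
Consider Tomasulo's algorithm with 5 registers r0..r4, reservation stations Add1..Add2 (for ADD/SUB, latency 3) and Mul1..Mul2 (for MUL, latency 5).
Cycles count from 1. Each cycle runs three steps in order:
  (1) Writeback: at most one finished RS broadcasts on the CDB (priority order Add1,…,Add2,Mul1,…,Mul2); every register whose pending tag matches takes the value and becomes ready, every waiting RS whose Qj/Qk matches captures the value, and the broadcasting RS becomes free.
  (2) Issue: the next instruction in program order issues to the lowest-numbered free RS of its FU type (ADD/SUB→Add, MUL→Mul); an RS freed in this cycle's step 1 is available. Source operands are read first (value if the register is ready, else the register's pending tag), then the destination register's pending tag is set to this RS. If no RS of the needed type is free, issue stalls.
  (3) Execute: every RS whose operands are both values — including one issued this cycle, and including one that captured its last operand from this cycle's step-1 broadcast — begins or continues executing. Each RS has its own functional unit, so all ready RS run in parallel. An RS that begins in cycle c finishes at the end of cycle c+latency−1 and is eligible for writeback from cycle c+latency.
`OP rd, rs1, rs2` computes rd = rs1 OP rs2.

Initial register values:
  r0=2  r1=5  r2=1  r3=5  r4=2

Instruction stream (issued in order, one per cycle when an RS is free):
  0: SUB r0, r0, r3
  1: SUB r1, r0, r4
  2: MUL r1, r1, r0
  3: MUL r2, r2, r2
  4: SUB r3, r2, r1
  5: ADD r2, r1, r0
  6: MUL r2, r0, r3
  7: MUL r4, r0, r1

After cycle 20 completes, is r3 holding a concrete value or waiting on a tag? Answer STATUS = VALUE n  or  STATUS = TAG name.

STATUS = VALUE -14

c1: issue SUB r0<-Add1 | r0:Add1,r1:5,r2:1,r3:5,r4:2
c2: issue SUB r1<-Add2 | r0:Add1,r1:Add2,r2:1,r3:5,r4:2
c3: issue MUL r1<-Mul1 | r0:Add1,r1:Mul1,r2:1,r3:5,r4:2
c4: CDB Add1=-3; issue MUL r2<-Mul2 | r0:-3,r1:Mul1,r2:Mul2,r3:5,r4:2
c5: issue SUB r3<-Add1 | r0:-3,r1:Mul1,r2:Mul2,r3:Add1,r4:2
c6: stall | r0:-3,r1:Mul1,r2:Mul2,r3:Add1,r4:2
c7: CDB Add2=-5; issue ADD r2<-Add2 | r0:-3,r1:Mul1,r2:Add2,r3:Add1,r4:2
c8: stall | r0:-3,r1:Mul1,r2:Add2,r3:Add1,r4:2
c9: CDB Mul2=1; issue MUL r2<-Mul2 | r0:-3,r1:Mul1,r2:Mul2,r3:Add1,r4:2
c10: stall | r0:-3,r1:Mul1,r2:Mul2,r3:Add1,r4:2
c11: stall | r0:-3,r1:Mul1,r2:Mul2,r3:Add1,r4:2
c12: CDB Mul1=15; issue MUL r4<-Mul1 | r0:-3,r1:15,r2:Mul2,r3:Add1,r4:Mul1
c13: - | r0:-3,r1:15,r2:Mul2,r3:Add1,r4:Mul1
c14: - | r0:-3,r1:15,r2:Mul2,r3:Add1,r4:Mul1
c15: CDB Add1=-14 | r0:-3,r1:15,r2:Mul2,r3:-14,r4:Mul1
c16: CDB Add2=12 | r0:-3,r1:15,r2:Mul2,r3:-14,r4:Mul1
c17: CDB Mul1=-45 | r0:-3,r1:15,r2:Mul2,r3:-14,r4:-45
c18: - | r0:-3,r1:15,r2:Mul2,r3:-14,r4:-45
c19: - | r0:-3,r1:15,r2:Mul2,r3:-14,r4:-45
c20: CDB Mul2=42 | r0:-3,r1:15,r2:42,r3:-14,r4:-45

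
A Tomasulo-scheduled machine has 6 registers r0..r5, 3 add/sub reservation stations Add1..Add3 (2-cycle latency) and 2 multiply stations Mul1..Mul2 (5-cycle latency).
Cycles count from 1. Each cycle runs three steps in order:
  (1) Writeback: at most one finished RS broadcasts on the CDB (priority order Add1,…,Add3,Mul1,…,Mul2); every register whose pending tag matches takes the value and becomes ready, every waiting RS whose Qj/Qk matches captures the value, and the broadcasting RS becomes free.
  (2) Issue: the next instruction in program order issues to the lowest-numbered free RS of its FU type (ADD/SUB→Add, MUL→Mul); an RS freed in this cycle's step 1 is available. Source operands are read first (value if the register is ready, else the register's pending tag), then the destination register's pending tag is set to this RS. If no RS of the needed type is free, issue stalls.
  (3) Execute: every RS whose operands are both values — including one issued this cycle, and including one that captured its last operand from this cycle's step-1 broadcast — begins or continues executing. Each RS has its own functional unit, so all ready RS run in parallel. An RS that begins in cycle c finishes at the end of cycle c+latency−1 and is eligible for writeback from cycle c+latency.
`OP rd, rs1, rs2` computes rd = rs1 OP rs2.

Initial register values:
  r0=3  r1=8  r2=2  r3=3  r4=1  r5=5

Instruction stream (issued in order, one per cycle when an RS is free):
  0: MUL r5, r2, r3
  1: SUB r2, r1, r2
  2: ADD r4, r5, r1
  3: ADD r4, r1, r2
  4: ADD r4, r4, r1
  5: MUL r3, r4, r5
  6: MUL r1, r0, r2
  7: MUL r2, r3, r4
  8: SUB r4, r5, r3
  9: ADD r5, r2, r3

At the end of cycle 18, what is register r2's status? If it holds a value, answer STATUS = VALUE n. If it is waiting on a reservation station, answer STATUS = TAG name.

cycle 1: issue MUL r5<-Mul1 // r0:3,r1:8,r2:2,r3:3,r4:1,r5:Mul1
cycle 2: issue SUB r2<-Add1 // r0:3,r1:8,r2:Add1,r3:3,r4:1,r5:Mul1
cycle 3: issue ADD r4<-Add2 // r0:3,r1:8,r2:Add1,r3:3,r4:Add2,r5:Mul1
cycle 4: CDB Add1=6; issue ADD r4<-Add1 // r0:3,r1:8,r2:6,r3:3,r4:Add1,r5:Mul1
cycle 5: issue ADD r4<-Add3 // r0:3,r1:8,r2:6,r3:3,r4:Add3,r5:Mul1
cycle 6: CDB Add1=14; issue MUL r3<-Mul2 // r0:3,r1:8,r2:6,r3:Mul2,r4:Add3,r5:Mul1
cycle 7: CDB Mul1=6; issue MUL r1<-Mul1 // r0:3,r1:Mul1,r2:6,r3:Mul2,r4:Add3,r5:6
cycle 8: CDB Add3=22; stall // r0:3,r1:Mul1,r2:6,r3:Mul2,r4:22,r5:6
cycle 9: CDB Add2=14; stall // r0:3,r1:Mul1,r2:6,r3:Mul2,r4:22,r5:6
cycle 10: stall // r0:3,r1:Mul1,r2:6,r3:Mul2,r4:22,r5:6
cycle 11: stall // r0:3,r1:Mul1,r2:6,r3:Mul2,r4:22,r5:6
cycle 12: CDB Mul1=18; issue MUL r2<-Mul1 // r0:3,r1:18,r2:Mul1,r3:Mul2,r4:22,r5:6
cycle 13: CDB Mul2=132; issue SUB r4<-Add1 // r0:3,r1:18,r2:Mul1,r3:132,r4:Add1,r5:6
cycle 14: issue ADD r5<-Add2 // r0:3,r1:18,r2:Mul1,r3:132,r4:Add1,r5:Add2
cycle 15: CDB Add1=-126 // r0:3,r1:18,r2:Mul1,r3:132,r4:-126,r5:Add2
cycle 16: - // r0:3,r1:18,r2:Mul1,r3:132,r4:-126,r5:Add2
cycle 17: - // r0:3,r1:18,r2:Mul1,r3:132,r4:-126,r5:Add2
cycle 18: CDB Mul1=2904 // r0:3,r1:18,r2:2904,r3:132,r4:-126,r5:Add2

STATUS = VALUE 2904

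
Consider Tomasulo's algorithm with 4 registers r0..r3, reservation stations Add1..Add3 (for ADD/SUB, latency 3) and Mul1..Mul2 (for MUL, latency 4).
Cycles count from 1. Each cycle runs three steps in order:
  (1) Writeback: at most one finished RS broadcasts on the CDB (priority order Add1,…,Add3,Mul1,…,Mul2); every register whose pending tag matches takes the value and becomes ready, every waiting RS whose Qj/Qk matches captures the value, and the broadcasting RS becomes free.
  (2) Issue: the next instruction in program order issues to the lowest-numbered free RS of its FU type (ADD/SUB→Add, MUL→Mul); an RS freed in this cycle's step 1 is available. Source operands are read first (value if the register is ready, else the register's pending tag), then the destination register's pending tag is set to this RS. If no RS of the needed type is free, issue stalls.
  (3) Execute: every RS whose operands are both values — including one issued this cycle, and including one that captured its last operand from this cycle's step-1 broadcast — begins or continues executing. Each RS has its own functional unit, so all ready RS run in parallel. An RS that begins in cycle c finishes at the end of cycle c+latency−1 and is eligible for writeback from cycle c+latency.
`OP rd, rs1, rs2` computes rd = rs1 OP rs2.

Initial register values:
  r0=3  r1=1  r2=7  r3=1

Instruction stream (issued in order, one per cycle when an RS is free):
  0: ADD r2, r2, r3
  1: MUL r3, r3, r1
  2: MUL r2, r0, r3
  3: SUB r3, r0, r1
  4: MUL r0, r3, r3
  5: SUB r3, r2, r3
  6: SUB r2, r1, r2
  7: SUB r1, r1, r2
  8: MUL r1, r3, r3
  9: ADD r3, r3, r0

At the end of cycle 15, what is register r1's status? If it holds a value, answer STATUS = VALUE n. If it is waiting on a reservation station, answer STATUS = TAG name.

  c1: issue ADD r2<-Add1  regs: r0:3,r1:1,r2:Add1,r3:1
  c2: issue MUL r3<-Mul1  regs: r0:3,r1:1,r2:Add1,r3:Mul1
  c3: issue MUL r2<-Mul2  regs: r0:3,r1:1,r2:Mul2,r3:Mul1
  c4: CDB Add1=8; issue SUB r3<-Add1  regs: r0:3,r1:1,r2:Mul2,r3:Add1
  c5: stall  regs: r0:3,r1:1,r2:Mul2,r3:Add1
  c6: CDB Mul1=1; issue MUL r0<-Mul1  regs: r0:Mul1,r1:1,r2:Mul2,r3:Add1
  c7: CDB Add1=2; issue SUB r3<-Add1  regs: r0:Mul1,r1:1,r2:Mul2,r3:Add1
  c8: issue SUB r2<-Add2  regs: r0:Mul1,r1:1,r2:Add2,r3:Add1
  c9: issue SUB r1<-Add3  regs: r0:Mul1,r1:Add3,r2:Add2,r3:Add1
  c10: CDB Mul2=3; issue MUL r1<-Mul2  regs: r0:Mul1,r1:Mul2,r2:Add2,r3:Add1
  c11: CDB Mul1=4; stall  regs: r0:4,r1:Mul2,r2:Add2,r3:Add1
  c12: stall  regs: r0:4,r1:Mul2,r2:Add2,r3:Add1
  c13: CDB Add1=1; issue ADD r3<-Add1  regs: r0:4,r1:Mul2,r2:Add2,r3:Add1
  c14: CDB Add2=-2  regs: r0:4,r1:Mul2,r2:-2,r3:Add1
  c15: -  regs: r0:4,r1:Mul2,r2:-2,r3:Add1

STATUS = TAG Mul2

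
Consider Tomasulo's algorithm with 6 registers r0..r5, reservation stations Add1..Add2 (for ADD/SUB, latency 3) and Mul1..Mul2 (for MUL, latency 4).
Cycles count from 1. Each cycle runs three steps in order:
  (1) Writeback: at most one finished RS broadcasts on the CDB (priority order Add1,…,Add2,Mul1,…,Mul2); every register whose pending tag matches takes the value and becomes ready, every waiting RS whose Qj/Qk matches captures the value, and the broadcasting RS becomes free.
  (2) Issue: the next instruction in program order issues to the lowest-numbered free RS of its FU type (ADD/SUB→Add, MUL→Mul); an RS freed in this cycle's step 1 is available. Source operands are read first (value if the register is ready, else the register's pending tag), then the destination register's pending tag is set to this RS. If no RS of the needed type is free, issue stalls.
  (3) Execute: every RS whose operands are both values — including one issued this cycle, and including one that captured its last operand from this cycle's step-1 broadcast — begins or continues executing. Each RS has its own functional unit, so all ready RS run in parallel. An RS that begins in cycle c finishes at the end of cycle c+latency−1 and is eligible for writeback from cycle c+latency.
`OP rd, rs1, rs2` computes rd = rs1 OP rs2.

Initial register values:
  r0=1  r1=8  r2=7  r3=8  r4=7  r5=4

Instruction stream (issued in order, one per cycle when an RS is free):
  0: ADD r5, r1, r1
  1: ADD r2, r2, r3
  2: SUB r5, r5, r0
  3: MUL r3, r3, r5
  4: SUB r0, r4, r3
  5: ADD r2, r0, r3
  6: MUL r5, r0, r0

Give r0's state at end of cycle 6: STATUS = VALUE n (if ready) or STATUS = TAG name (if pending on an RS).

  c1: issue ADD r5<-Add1  regs: r0:1,r1:8,r2:7,r3:8,r4:7,r5:Add1
  c2: issue ADD r2<-Add2  regs: r0:1,r1:8,r2:Add2,r3:8,r4:7,r5:Add1
  c3: stall  regs: r0:1,r1:8,r2:Add2,r3:8,r4:7,r5:Add1
  c4: CDB Add1=16; issue SUB r5<-Add1  regs: r0:1,r1:8,r2:Add2,r3:8,r4:7,r5:Add1
  c5: CDB Add2=15; issue MUL r3<-Mul1  regs: r0:1,r1:8,r2:15,r3:Mul1,r4:7,r5:Add1
  c6: issue SUB r0<-Add2  regs: r0:Add2,r1:8,r2:15,r3:Mul1,r4:7,r5:Add1

STATUS = TAG Add2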